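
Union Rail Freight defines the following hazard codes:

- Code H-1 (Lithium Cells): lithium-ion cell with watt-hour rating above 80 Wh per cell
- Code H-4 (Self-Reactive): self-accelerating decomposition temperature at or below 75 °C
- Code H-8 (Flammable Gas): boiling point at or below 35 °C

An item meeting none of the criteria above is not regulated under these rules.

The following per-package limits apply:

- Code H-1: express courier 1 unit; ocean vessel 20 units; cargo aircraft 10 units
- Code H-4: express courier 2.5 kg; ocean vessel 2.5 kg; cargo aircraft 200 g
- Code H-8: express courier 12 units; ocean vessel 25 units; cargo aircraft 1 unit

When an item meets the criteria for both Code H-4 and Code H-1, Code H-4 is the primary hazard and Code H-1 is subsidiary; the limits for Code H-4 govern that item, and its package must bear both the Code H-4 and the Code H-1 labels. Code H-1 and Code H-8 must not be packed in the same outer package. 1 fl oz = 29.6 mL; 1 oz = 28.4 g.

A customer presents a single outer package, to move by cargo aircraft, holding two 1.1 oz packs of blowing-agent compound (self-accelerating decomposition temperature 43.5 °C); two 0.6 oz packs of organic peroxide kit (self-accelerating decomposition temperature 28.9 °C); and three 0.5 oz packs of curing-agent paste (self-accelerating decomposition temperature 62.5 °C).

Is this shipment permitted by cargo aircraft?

Yes

The blowing-agent compound has self-accelerating decomposition temperature 43.5 °C, which is ≤ 75 °C, so it is Code H-4 (Self-Reactive).
The organic peroxide kit has self-accelerating decomposition temperature 28.9 °C, which is ≤ 75 °C, so it is Code H-4 (Self-Reactive).
Self-accelerating decomposition temperature 62.5 °C meets the Code H-4 criterion (Self-Reactive), so the curing-agent paste is Code H-4.
Total Code H-4: (two 1.1 oz packs = 62.48 g) + (two 0.6 oz packs = 34.08 g) + (three 0.5 oz packs = 42.6 g) = 139.16 g.
139.16 g ≤ 200 g (cargo aircraft limit, Code H-4) — within limit.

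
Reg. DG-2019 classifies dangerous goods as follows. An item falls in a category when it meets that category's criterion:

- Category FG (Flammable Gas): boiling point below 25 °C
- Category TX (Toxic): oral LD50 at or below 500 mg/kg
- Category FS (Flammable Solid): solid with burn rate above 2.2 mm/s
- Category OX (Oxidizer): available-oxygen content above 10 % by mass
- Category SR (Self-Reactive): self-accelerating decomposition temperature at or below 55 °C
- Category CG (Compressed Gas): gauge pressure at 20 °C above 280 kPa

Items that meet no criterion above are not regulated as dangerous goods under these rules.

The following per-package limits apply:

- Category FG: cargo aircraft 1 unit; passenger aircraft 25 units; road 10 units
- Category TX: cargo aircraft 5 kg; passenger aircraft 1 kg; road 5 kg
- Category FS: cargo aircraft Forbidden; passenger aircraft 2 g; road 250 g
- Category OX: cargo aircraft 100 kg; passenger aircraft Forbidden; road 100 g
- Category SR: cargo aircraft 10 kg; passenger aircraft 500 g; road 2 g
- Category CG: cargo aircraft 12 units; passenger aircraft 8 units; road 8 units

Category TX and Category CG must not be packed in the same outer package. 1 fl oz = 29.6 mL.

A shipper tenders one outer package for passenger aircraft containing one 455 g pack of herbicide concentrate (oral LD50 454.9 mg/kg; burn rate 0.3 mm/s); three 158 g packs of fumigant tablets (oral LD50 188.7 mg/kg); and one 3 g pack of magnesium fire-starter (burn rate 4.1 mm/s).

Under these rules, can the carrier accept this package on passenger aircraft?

Oral LD50 454.9 mg/kg meets the Category TX criterion (Toxic), so the herbicide concentrate is Category TX.
With oral LD50 188.7 mg/kg (≤ 500 mg/kg), the fumigant tablets fall in Category TX.
With burn rate 4.1 mm/s (> 2.2 mm/s), the magnesium fire-starter falls in Category FS.
Total Category TX: 455 g + (three 158 g packs = 474 g) = 929 g.
929 g ≤ 1 kg (passenger aircraft limit, Category TX) — within limit.
Category FS quantity: 3 g.
3 g > 2 g (passenger aircraft limit, Category FS) — over the limit.
The segregation rule (Category TX with Category CG) does not apply to Category TX with Category FS.

No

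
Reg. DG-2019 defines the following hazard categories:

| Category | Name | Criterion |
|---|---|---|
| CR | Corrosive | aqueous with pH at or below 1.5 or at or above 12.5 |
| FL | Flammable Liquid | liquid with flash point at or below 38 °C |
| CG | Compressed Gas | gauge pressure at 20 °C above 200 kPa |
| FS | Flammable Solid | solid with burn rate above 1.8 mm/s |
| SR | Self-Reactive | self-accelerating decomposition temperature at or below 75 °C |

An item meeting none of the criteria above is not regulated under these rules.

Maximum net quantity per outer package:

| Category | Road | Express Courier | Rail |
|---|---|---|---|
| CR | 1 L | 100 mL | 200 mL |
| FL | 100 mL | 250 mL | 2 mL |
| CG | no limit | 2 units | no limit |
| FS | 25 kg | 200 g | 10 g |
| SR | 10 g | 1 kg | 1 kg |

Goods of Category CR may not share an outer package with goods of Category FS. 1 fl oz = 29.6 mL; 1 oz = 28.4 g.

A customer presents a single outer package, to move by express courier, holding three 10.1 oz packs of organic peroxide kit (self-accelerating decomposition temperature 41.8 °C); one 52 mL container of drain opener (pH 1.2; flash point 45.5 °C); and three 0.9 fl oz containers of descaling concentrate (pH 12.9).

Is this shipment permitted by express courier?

No

Organic peroxide kit: self-accelerating decomposition temperature 41.8 °C ≤ 75 °C → Category SR (Self-Reactive).
With pH 1.2 (≤ 1.5), the drain opener falls in Category CR.
Descaling concentrate: pH 12.9 ≥ 12.5 → Category CR (Corrosive).
Total Category CR: 52 mL + (three 0.9 fl oz containers = 79.92 mL) = 131.92 mL.
That exceeds the Category CR express courier limit of 100 mL.
Category SR quantity: three 10.1 oz packs = 860.52 g.
860.52 g is within the express courier limit of 1 kg for Category SR.
The segregation rule (Category CR with Category FS) does not apply to Category CR with Category SR.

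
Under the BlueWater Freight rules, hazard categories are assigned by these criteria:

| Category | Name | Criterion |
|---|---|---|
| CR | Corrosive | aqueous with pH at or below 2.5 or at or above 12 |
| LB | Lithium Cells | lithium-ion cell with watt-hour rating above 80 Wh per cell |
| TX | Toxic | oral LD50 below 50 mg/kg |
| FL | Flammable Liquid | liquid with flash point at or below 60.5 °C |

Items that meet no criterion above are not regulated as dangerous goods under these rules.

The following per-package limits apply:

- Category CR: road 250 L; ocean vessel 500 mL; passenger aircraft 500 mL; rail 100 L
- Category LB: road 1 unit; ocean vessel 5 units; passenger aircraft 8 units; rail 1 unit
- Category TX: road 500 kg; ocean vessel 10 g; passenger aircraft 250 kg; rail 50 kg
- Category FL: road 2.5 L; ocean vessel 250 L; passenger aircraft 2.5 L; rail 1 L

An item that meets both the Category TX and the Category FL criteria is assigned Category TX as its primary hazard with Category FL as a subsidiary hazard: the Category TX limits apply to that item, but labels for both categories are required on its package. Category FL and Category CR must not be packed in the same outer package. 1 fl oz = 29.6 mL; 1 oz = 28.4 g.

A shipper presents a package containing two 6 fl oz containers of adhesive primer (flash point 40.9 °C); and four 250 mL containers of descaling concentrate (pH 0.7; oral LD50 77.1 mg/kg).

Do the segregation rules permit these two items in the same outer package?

Flash point 40.9 °C meets the Category FL criterion (Flammable Liquid), so the adhesive primer is Category FL.
With pH 0.7 (≤ 2.5), the descaling concentrate falls in Category CR.
Category FL and Category CR may not share an outer package.

No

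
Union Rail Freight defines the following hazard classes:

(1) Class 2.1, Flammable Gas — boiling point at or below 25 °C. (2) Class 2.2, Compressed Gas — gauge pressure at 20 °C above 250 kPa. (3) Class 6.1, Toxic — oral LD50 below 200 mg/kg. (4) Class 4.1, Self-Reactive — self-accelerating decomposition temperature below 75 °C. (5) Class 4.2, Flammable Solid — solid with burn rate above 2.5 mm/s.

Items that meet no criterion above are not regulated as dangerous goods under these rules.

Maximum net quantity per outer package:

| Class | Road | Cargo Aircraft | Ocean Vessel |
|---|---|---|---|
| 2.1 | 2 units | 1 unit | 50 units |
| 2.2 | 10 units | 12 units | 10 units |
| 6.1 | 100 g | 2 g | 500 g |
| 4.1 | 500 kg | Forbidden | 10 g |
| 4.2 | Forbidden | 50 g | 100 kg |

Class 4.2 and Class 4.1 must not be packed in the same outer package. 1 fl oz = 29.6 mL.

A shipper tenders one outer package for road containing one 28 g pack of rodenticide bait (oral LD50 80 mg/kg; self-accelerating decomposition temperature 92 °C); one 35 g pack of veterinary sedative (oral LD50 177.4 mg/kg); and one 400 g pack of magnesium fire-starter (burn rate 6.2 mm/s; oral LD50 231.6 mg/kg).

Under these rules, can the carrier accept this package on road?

With oral LD50 80 mg/kg (< 200 mg/kg), the rodenticide bait falls in Class 6.1.
The veterinary sedative has oral LD50 177.4 mg/kg, which is < 200 mg/kg, so it is Class 6.1 (Toxic).
The magnesium fire-starter has burn rate 6.2 mm/s, which is > 2.5 mm/s, so it is Class 4.2 (Flammable Solid).
Class 4.2 quantity: 400 g.
Class 4.2 is Forbidden by road.
Total Class 6.1: 28 g + 35 g = 63 g.
63 g ≤ 100 g (road limit, Class 6.1) — within limit.
The segregation rule (Class 4.2 with Class 4.1) does not apply to Class 4.2 with Class 6.1.

No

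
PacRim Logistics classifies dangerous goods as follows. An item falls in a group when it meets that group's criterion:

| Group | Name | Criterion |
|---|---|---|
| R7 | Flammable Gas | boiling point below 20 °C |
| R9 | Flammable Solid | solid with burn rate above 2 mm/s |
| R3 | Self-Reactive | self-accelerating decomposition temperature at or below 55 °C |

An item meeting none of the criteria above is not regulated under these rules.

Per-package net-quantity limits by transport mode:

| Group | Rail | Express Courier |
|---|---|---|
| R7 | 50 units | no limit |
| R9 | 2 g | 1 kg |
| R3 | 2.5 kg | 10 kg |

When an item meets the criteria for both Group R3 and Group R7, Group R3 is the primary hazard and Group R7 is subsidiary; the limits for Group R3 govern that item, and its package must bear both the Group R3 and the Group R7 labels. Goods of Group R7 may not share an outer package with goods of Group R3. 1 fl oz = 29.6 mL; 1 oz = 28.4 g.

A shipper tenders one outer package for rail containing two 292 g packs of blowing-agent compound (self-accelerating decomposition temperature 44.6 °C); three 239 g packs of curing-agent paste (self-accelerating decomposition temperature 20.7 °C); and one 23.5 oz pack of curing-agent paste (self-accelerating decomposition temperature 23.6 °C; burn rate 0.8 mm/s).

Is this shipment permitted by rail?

The blowing-agent compound has self-accelerating decomposition temperature 44.6 °C, which is ≤ 55 °C, so it is Group R3 (Self-Reactive).
The curing-agent paste has self-accelerating decomposition temperature 20.7 °C, which is ≤ 55 °C, so it is Group R3 (Self-Reactive).
Curing-agent paste: self-accelerating decomposition temperature 23.6 °C ≤ 55 °C → Group R3 (Self-Reactive).
Total Group R3: (two 292 g packs = 584 g) + (three 239 g packs = 717 g) + (one 23.5 oz pack = 667.4 g) = 1968.4 g.
1968.4 g is within the rail limit of 2.5 kg for Group R3.

Yes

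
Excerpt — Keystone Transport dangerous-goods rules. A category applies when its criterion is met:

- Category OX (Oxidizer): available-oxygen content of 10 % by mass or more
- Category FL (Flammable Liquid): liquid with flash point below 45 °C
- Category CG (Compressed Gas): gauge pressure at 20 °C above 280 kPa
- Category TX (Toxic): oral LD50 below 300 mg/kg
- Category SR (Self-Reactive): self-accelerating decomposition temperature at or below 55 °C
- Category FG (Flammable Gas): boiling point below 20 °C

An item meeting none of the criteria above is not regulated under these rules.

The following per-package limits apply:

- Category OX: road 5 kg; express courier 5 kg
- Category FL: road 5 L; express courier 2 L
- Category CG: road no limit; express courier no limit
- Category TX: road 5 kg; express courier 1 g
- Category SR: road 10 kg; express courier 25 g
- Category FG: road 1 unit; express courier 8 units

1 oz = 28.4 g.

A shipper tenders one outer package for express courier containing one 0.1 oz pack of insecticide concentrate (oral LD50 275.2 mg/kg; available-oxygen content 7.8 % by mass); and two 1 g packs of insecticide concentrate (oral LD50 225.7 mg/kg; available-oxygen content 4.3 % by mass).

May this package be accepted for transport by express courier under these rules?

Oral LD50 275.2 mg/kg meets the Category TX criterion (Toxic), so the insecticide concentrate is Category TX.
Oral LD50 225.7 mg/kg meets the Category TX criterion (Toxic), so the insecticide concentrate is Category TX.
Category TX net quantity: (one 0.1 oz pack = 2.84 g) + (two 1 g packs = 2 g) = 4.84 g.
That exceeds the Category TX express courier limit of 1 g.

No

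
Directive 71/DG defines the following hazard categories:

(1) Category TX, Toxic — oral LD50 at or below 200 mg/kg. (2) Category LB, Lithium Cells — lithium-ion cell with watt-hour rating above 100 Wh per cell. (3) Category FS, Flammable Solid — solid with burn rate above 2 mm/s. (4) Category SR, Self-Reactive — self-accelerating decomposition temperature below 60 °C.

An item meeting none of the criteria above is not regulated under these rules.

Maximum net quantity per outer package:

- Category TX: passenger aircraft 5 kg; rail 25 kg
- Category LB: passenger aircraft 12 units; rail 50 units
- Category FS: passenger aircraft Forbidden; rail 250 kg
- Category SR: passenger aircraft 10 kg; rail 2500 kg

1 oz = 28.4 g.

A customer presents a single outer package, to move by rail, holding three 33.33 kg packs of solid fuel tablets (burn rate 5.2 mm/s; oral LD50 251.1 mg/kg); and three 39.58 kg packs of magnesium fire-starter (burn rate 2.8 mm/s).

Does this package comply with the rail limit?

The solid fuel tablets have burn rate 5.2 mm/s, which is > 2 mm/s, so they are Category FS (Flammable Solid).
With burn rate 2.8 mm/s (> 2 mm/s), the magnesium fire-starter falls in Category FS.
Total Category FS: (three 33.33 kg packs = 99.99 kg) + (three 39.58 kg packs = 118.74 kg) = 218.73 kg.
That is within the Category FS rail limit of 250 kg.

Yes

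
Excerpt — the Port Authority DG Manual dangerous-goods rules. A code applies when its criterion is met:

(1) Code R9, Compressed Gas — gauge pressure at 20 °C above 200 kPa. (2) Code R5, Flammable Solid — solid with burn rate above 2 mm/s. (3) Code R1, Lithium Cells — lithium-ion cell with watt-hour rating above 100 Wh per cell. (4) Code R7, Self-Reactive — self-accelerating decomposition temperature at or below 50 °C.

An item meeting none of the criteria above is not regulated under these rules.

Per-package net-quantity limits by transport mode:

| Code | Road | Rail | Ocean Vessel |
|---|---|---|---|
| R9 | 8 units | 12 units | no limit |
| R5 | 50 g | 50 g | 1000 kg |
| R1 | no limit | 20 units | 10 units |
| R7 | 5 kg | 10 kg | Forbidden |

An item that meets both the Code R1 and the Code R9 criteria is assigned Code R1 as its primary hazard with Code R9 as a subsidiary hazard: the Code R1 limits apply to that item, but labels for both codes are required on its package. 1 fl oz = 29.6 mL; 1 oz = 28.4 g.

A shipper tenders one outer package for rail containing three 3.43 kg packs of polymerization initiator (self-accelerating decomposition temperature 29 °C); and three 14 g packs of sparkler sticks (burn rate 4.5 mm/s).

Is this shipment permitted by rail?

Self-accelerating decomposition temperature 29 °C meets the Code R7 criterion (Self-Reactive), so the polymerization initiator is Code R7.
With burn rate 4.5 mm/s (> 2 mm/s), the sparkler sticks fall in Code R5.
Code R7 quantity: three 3.43 kg packs = 10.29 kg.
That exceeds the Code R7 rail limit of 10 kg.
Code R5 quantity: three 14 g packs = 42 g.
42 g is within the rail limit of 50 g for Code R5.

No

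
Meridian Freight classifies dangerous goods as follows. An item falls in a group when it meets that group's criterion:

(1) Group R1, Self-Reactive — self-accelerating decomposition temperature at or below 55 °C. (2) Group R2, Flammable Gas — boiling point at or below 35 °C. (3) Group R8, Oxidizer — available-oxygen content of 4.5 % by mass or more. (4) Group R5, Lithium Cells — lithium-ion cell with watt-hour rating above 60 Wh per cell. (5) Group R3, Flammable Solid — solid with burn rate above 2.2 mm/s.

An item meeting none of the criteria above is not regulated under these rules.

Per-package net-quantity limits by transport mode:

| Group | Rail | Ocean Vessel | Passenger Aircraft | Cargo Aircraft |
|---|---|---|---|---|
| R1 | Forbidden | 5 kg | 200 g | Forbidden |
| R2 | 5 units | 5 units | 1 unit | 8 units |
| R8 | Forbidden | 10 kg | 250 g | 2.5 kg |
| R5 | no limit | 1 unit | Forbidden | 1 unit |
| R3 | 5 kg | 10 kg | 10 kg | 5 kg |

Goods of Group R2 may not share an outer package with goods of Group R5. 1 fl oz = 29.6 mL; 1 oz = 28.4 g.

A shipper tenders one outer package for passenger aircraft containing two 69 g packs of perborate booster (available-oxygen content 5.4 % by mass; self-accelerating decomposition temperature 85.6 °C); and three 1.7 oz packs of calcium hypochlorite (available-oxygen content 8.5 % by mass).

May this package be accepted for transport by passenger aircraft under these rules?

Perborate booster: available-oxygen content 5.4 % by mass ≥ 4.5 % by mass → Group R8 (Oxidizer).
With available-oxygen content 8.5 % by mass (≥ 4.5 % by mass), the calcium hypochlorite falls in Group R8.
Total Group R8: (two 69 g packs = 138 g) + (three 1.7 oz packs = 144.84 g) = 282.84 g.
282.84 g exceeds the passenger aircraft limit of 250 g for Group R8.

No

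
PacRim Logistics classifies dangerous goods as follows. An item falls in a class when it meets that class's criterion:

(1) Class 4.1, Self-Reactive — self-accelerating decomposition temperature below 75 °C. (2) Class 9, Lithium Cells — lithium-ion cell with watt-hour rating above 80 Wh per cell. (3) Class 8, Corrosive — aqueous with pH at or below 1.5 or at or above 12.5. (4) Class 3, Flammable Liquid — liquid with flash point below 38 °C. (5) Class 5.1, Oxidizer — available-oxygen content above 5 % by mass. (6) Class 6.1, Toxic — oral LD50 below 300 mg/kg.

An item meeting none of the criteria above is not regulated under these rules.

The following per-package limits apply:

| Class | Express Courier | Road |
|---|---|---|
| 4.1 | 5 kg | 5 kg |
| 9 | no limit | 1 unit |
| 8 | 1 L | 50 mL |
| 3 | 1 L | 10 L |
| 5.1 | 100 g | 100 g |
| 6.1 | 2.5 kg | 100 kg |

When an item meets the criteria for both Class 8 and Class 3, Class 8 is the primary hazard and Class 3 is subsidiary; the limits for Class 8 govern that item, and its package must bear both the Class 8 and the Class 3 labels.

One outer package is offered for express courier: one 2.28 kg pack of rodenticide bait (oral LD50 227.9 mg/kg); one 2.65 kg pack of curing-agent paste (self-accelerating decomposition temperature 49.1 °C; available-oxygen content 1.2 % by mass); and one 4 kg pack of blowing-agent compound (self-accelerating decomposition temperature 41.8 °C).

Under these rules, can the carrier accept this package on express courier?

No

The rodenticide bait has oral LD50 227.9 mg/kg, which is < 300 mg/kg, so it is Class 6.1 (Toxic).
With self-accelerating decomposition temperature 49.1 °C (< 75 °C), the curing-agent paste falls in Class 4.1.
The blowing-agent compound has self-accelerating decomposition temperature 41.8 °C, which is < 75 °C, so it is Class 4.1 (Self-Reactive).
Class 4.1 net quantity: 2.65 kg + 4 kg = 6.65 kg.
That exceeds the Class 4.1 express courier limit of 5 kg.
Class 6.1 quantity: 2.28 kg.
2.28 kg ≤ 2.5 kg (express courier limit, Class 6.1) — within limit.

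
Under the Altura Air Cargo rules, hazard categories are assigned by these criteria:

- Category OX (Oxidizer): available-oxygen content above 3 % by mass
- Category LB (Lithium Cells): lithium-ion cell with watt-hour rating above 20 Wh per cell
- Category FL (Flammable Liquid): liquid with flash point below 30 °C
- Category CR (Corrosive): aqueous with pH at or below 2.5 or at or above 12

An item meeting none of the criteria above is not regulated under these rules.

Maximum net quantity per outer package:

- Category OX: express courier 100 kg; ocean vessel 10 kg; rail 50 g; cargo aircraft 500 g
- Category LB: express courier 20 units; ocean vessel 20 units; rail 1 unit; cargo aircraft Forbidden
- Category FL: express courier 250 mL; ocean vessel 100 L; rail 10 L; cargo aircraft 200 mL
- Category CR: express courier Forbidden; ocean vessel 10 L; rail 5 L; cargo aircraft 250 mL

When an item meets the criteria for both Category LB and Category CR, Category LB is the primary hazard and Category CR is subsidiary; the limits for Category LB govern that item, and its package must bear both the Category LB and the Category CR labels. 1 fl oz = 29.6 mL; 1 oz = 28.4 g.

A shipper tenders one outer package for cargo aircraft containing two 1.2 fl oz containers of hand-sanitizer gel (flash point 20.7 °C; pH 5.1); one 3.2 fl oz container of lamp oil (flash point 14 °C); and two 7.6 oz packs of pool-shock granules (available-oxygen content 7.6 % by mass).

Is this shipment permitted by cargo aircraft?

Yes

With flash point 20.7 °C (< 30 °C), the hand-sanitizer gel falls in Category FL.
The lamp oil has flash point 14 °C, which is < 30 °C, so it is Category FL (Flammable Liquid).
Available-oxygen content 7.6 % by mass meets the Category OX criterion (Oxidizer), so the pool-shock granules are Category OX.
Total Category FL: (two 1.2 fl oz containers = 71.04 mL) + (one 3.2 fl oz container = 94.72 mL) = 165.76 mL.
That is within the Category FL cargo aircraft limit of 200 mL.
Category OX quantity: two 7.6 oz packs = 431.68 g.
431.68 g ≤ 500 g (cargo aircraft limit, Category OX) — within limit.
Every hazard category is within its cargo aircraft limit and no segregation rule is violated.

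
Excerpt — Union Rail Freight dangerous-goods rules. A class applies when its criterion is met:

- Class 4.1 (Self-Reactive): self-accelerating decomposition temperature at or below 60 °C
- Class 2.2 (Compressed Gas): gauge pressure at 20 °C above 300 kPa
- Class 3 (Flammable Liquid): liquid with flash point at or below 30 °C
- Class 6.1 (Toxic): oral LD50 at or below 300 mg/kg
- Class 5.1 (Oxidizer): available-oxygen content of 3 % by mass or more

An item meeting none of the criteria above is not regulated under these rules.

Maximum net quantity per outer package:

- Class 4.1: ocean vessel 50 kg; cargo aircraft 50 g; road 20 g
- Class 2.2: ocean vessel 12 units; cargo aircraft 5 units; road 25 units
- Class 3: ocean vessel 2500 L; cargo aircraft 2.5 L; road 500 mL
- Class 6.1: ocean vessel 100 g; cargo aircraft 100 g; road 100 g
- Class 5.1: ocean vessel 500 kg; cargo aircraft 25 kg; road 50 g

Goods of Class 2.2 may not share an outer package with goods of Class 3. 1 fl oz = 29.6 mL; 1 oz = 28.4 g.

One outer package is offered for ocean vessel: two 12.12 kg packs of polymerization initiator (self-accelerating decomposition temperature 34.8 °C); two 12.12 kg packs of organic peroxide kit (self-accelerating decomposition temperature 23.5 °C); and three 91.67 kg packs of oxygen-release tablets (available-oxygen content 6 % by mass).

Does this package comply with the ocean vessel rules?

Yes

Polymerization initiator: self-accelerating decomposition temperature 34.8 °C ≤ 60 °C → Class 4.1 (Self-Reactive).
Organic peroxide kit: self-accelerating decomposition temperature 23.5 °C ≤ 60 °C → Class 4.1 (Self-Reactive).
The oxygen-release tablets have available-oxygen content 6 % by mass, which is ≥ 3 % by mass, so they are Class 5.1 (Oxidizer).
Class 4.1 net quantity: (two 12.12 kg packs = 24.24 kg) + (two 12.12 kg packs = 24.24 kg) = 48.48 kg.
48.48 kg ≤ 50 kg (ocean vessel limit, Class 4.1) — within limit.
Class 5.1 quantity: three 91.67 kg packs = 275.01 kg.
275.01 kg ≤ 500 kg (ocean vessel limit, Class 5.1) — within limit.
The segregation rule (Class 2.2 with Class 3) does not apply to Class 4.1 with Class 5.1.
Every hazard class is within its ocean vessel limit and no segregation rule is violated.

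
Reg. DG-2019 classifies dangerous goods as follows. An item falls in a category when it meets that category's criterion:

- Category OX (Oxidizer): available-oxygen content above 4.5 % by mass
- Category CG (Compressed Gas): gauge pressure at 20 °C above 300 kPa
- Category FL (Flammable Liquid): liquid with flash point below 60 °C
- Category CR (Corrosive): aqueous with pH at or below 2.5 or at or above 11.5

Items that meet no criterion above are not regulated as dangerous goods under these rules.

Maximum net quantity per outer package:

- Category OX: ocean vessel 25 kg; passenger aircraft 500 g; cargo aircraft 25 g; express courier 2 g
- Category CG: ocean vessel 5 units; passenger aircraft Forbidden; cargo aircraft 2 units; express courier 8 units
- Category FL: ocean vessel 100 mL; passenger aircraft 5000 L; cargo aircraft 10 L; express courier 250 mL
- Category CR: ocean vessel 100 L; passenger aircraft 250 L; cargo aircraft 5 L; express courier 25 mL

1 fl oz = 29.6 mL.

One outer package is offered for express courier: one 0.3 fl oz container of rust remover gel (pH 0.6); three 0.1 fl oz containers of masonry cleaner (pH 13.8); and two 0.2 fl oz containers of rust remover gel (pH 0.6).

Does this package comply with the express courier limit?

pH 0.6 meets the Category CR criterion (Corrosive), so the rust remover gel is Category CR.
Masonry cleaner: pH 13.8 ≥ 11.5 → Category CR (Corrosive).
With pH 0.6 (≤ 2.5), the rust remover gel falls in Category CR.
Category CR net quantity: (one 0.3 fl oz container = 8.88 mL) + (three 0.1 fl oz containers = 8.88 mL) + (two 0.2 fl oz containers = 11.84 mL) = 29.6 mL.
29.6 mL exceeds the express courier limit of 25 mL for Category CR.

No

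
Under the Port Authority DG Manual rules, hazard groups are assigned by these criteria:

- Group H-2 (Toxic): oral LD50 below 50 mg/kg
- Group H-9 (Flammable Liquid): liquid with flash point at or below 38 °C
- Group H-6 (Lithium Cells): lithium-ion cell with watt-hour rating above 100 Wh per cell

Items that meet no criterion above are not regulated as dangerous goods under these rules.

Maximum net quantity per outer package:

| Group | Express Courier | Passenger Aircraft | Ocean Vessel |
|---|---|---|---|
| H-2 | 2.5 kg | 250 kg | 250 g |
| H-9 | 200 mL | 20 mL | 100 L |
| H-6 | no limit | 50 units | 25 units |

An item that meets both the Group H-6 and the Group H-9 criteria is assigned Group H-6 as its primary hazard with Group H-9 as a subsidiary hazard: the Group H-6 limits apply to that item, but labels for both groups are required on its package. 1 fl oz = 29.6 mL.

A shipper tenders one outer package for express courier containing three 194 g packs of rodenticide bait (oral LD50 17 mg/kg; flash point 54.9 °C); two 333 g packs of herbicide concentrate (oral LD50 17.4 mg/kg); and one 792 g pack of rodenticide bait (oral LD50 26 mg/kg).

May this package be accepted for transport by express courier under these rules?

Yes

Oral LD50 17 mg/kg meets the Group H-2 criterion (Toxic), so the rodenticide bait is Group H-2.
Herbicide concentrate: oral LD50 17.4 mg/kg < 50 mg/kg → Group H-2 (Toxic).
The rodenticide bait has oral LD50 26 mg/kg, which is < 50 mg/kg, so it is Group H-2 (Toxic).
Total Group H-2: (three 194 g packs = 582 g) + (two 333 g packs = 666 g) + 792 g = 2.04 kg.
2.04 kg is within the express courier limit of 2.5 kg for Group H-2.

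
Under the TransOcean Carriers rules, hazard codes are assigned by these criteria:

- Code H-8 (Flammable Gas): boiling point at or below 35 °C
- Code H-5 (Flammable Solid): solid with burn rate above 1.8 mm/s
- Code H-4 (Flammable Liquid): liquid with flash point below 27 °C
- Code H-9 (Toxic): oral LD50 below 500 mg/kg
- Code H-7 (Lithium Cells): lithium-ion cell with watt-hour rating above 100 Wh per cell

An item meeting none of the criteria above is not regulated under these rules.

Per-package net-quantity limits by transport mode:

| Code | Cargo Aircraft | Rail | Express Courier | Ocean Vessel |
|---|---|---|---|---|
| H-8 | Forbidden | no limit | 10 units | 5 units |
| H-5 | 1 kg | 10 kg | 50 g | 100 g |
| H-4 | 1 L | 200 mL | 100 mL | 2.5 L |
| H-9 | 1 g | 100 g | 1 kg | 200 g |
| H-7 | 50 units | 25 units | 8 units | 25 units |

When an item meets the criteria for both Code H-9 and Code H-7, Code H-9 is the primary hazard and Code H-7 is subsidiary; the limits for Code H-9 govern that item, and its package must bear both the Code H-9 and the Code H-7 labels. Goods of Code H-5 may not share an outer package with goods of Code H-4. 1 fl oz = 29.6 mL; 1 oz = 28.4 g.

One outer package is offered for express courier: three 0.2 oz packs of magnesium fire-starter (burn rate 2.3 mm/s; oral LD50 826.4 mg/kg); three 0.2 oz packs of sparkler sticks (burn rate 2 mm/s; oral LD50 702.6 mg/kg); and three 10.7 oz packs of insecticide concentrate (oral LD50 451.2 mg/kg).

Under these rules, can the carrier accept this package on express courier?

Burn rate 2.3 mm/s meets the Code H-5 criterion (Flammable Solid), so the magnesium fire-starter is Code H-5.
With burn rate 2 mm/s (> 1.8 mm/s), the sparkler sticks fall in Code H-5.
Insecticide concentrate: oral LD50 451.2 mg/kg < 500 mg/kg → Code H-9 (Toxic).
Total Code H-5: (three 0.2 oz packs = 17.04 g) + (three 0.2 oz packs = 17.04 g) = 34.08 g.
34.08 g is within the express courier limit of 50 g for Code H-5.
Code H-9 quantity: three 10.7 oz packs = 911.64 g.
911.64 g ≤ 1 kg (express courier limit, Code H-9) — within limit.
The segregation rule (Code H-5 with Code H-4) does not apply to Code H-5 with Code H-9.
Every hazard code is within its express courier limit and no segregation rule is violated.

Yes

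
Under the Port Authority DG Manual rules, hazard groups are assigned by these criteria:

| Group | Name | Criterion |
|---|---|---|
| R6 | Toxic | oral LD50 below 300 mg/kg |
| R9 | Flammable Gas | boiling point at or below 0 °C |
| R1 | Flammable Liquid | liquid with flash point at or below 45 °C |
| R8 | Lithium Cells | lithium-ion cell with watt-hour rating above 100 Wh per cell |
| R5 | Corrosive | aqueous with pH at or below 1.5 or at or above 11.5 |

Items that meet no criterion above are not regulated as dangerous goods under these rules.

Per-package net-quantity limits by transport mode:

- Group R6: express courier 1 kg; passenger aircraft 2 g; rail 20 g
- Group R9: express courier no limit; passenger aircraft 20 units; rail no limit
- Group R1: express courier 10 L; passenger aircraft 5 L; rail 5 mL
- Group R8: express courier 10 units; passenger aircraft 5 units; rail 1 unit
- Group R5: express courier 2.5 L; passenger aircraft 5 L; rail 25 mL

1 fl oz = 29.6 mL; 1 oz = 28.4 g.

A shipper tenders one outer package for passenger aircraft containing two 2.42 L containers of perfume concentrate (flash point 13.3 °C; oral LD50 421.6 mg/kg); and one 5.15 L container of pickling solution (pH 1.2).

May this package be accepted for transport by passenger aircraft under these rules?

Flash point 13.3 °C meets the Group R1 criterion (Flammable Liquid), so the perfume concentrate is Group R1.
With pH 1.2 (≤ 1.5), the pickling solution falls in Group R5.
Group R5 quantity: 5.15 L.
5.15 L > 5 L (passenger aircraft limit, Group R5) — over the limit.
Group R1 quantity: two 2.42 L containers = 4.84 L.
4.84 L is within the passenger aircraft limit of 5 L for Group R1.

No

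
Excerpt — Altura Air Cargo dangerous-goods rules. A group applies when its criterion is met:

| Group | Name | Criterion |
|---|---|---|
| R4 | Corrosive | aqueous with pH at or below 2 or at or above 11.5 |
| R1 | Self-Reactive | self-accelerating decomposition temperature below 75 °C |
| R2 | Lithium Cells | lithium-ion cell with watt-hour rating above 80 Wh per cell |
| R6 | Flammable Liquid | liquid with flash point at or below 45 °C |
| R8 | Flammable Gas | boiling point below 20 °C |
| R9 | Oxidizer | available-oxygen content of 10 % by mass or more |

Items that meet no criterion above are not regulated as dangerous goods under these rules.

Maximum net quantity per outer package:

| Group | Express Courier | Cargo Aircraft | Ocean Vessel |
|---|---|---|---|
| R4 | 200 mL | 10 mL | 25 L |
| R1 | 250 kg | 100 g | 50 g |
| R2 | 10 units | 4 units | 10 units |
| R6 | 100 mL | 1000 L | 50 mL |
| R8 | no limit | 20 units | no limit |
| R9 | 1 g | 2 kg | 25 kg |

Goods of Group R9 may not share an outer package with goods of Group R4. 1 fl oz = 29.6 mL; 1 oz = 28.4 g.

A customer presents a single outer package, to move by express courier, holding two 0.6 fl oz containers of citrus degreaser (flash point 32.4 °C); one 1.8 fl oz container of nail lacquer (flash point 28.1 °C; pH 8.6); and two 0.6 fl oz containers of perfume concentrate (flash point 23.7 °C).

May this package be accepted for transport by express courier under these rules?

Flash point 32.4 °C meets the Group R6 criterion (Flammable Liquid), so the citrus degreaser is Group R6.
The nail lacquer has flash point 28.1 °C, which is ≤ 45 °C, so it is Group R6 (Flammable Liquid).
Perfume concentrate: flash point 23.7 °C ≤ 45 °C → Group R6 (Flammable Liquid).
Total Group R6: (two 0.6 fl oz containers = 35.52 mL) + (one 1.8 fl oz container = 53.28 mL) + (two 0.6 fl oz containers = 35.52 mL) = 124.32 mL.
124.32 mL exceeds the express courier limit of 100 mL for Group R6.

No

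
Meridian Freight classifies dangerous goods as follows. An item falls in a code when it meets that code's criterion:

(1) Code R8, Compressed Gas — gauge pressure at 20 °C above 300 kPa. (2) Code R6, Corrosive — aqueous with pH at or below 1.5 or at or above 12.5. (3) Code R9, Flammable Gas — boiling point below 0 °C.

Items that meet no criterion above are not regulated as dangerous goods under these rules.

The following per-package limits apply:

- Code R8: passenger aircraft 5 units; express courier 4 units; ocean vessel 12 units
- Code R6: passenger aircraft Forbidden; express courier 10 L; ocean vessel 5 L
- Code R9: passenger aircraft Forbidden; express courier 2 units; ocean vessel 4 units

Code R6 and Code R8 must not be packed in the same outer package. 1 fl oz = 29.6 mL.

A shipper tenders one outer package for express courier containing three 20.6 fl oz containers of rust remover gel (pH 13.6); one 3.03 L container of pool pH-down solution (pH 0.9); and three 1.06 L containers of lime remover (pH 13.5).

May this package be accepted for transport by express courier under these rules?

With pH 13.6 (≥ 12.5), the rust remover gel falls in Code R6.
With pH 0.9 (≤ 1.5), the pool pH-down solution falls in Code R6.
Lime remover: pH 13.5 ≥ 12.5 → Code R6 (Corrosive).
Total Code R6: (three 20.6 fl oz containers = 1829.28 mL) + 3.03 L + (three 1.06 L containers = 3.18 L) = 8039.28 mL.
That is within the Code R6 express courier limit of 10 L.

Yes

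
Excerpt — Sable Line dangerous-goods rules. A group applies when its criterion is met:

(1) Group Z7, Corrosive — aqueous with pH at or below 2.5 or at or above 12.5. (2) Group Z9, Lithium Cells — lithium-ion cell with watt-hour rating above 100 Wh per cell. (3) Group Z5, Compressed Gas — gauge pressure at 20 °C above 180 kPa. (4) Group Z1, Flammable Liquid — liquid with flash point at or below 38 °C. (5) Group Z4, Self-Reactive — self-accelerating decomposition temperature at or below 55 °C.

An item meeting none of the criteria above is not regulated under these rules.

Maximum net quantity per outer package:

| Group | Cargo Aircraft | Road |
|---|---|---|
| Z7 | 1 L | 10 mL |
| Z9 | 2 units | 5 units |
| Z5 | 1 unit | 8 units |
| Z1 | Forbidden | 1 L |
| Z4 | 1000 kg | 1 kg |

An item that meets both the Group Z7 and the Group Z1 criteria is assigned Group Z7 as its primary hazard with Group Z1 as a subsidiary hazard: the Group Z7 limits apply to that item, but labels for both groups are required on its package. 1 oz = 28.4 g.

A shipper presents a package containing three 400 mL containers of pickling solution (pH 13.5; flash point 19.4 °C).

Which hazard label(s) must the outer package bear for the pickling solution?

With pH 13.5 (≥ 12.5), the pickling solution falls in Group Z7.
The pickling solution has flash point 19.4 °C, which is ≤ 38 °C, so it is Group Z1 (Flammable Liquid).
By the precedence rule Group Z7 is primary and Group Z1 is subsidiary, and that rule requires both labels on the package.

Group Z1 and Z7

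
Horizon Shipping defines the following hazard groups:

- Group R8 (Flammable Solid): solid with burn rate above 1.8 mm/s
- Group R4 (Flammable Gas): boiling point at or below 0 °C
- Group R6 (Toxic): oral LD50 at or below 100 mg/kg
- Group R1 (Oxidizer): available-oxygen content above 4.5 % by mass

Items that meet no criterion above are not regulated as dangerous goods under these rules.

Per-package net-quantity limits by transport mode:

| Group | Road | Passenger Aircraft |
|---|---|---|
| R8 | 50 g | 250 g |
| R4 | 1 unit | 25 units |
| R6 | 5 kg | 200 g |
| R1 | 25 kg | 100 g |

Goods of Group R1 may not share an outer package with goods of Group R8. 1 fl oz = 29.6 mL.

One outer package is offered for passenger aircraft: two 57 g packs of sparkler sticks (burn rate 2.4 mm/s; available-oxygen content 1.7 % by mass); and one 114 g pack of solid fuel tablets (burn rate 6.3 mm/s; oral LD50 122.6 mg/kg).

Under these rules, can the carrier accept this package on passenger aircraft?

Yes

The sparkler sticks have burn rate 2.4 mm/s, which is > 1.8 mm/s, so they are Group R8 (Flammable Solid).
The solid fuel tablets have burn rate 6.3 mm/s, which is > 1.8 mm/s, so they are Group R8 (Flammable Solid).
Total Group R8: (two 57 g packs = 114 g) + 114 g = 228 g.
That is within the Group R8 passenger aircraft limit of 250 g.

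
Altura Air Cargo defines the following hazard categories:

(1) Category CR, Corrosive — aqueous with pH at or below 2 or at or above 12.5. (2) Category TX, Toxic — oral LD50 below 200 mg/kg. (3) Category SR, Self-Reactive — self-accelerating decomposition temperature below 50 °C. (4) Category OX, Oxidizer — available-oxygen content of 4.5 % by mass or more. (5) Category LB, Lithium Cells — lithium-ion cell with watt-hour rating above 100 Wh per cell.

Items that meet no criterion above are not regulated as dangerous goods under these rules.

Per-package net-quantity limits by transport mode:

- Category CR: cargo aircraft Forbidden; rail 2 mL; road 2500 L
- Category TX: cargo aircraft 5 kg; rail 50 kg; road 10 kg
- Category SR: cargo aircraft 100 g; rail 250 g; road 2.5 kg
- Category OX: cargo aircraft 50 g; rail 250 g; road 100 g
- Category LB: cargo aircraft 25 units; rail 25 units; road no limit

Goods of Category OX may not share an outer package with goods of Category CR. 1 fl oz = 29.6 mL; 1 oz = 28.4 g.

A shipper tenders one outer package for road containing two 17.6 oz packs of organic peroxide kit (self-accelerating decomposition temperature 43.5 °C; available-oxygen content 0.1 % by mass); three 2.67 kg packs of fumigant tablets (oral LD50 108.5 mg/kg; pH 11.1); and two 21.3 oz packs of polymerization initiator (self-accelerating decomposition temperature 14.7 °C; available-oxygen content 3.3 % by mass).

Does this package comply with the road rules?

Yes

With self-accelerating decomposition temperature 43.5 °C (< 50 °C), the organic peroxide kit falls in Category SR.
Oral LD50 108.5 mg/kg meets the Category TX criterion (Toxic), so the fumigant tablets are Category TX.
With self-accelerating decomposition temperature 14.7 °C (< 50 °C), the polymerization initiator falls in Category SR.
Total Category SR: (two 17.6 oz packs = 999.68 g) + (two 21.3 oz packs = 1209.84 g) = 2209.52 g.
That is within the Category SR road limit of 2.5 kg.
Category TX quantity: three 2.67 kg packs = 8.01 kg.
8.01 kg is within the road limit of 10 kg for Category TX.
The segregation rule (Category OX with Category CR) does not apply to Category SR with Category TX.
Every hazard category is within its road limit and no segregation rule is violated.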